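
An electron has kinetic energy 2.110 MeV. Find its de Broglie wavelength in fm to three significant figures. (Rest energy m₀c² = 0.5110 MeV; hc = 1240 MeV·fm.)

λ = 482 fm

Total energy E = KE + m₀c² = 2.110 + 0.5110 = 2.6210 MeV.
(pc)² = E² − (m₀c²)² = (2.6210)² − (0.5110)² = 6.609 MeV², so pc = 2.571 MeV.
λ = hc/(pc) = 1240 MeV·fm / 2.571 MeV = 482 fm.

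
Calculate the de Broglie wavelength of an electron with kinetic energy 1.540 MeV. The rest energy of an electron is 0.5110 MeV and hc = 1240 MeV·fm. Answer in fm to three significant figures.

λ = 624 fm

Total energy E = KE + m₀c² = 1.540 + 0.5110 = 2.0510 MeV.
(pc)² = E² − (m₀c²)² = (2.0510)² − (0.5110)² = 3.945 MeV², so pc = 1.986 MeV.
λ = hc/(pc) = 1240 MeV·fm / 1.986 MeV = 624 fm.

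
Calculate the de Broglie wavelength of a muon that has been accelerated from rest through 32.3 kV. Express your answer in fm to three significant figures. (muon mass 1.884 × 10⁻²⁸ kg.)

λ = 475 fm

KE = eV = 1.602 × 10⁻¹⁹ × 3.230 × 10⁴ = 5.174 × 10⁻¹⁵ J.
p = √(2mKE) = √(2 × 1.884 × 10⁻²⁸ × 5.174 × 10⁻¹⁵) = 1.396 × 10⁻²¹ kg·m/s.
λ = h/p = 6.626 × 10⁻³⁴ / 1.396 × 10⁻²¹ = 4.75 × 10⁻¹³ m = 475 fm.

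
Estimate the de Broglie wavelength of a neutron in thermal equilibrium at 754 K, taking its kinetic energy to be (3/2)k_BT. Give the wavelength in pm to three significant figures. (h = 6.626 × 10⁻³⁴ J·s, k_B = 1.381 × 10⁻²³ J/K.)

KE = (3/2)k_BT = 1.5 × 1.381 × 10⁻²³ × 754 = 1.562 × 10⁻²⁰ J.
p = √(2mKE) = √(2 × 1.675 × 10⁻²⁷ × 1.562 × 10⁻²⁰) = 7.234 × 10⁻²⁴ kg·m/s.
λ = h/p = 9.16 × 10⁻¹¹ m = 91.6 pm.

λ = 91.6 pm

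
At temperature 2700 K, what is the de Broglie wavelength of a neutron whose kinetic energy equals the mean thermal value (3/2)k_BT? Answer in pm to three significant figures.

KE = (3/2)k_BT = 1.5 × 1.381 × 10⁻²³ × 2700 = 5.593 × 10⁻²⁰ J.
p = √(2mKE) = √(2 × 1.675 × 10⁻²⁷ × 5.593 × 10⁻²⁰) = 1.369 × 10⁻²³ kg·m/s.
λ = h/p = 4.84 × 10⁻¹¹ m = 48.4 pm.

λ = 48.4 pm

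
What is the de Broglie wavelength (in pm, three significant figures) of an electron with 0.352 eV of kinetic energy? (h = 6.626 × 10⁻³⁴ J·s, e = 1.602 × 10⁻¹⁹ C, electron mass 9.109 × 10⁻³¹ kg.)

λ = 2070 pm

KE = 0.352 eV = 5.639 × 10⁻²⁰ J.
p = √(2mKE) = √(2 × 9.109 × 10⁻³¹ × 5.639 × 10⁻²⁰) = 3.205 × 10⁻²⁵ kg·m/s.
λ = h/p = 6.626 × 10⁻³⁴ / 3.205 × 10⁻²⁵ = 2.07 × 10⁻⁹ m = 2070 pm.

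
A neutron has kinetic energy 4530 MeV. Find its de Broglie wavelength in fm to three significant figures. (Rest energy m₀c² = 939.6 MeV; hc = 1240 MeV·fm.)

λ = 0.230 fm

Total energy E = KE + m₀c² = 4530 + 939.6 = 5469.6 MeV.
(pc)² = E² − (m₀c²)² = (5469.6)² − (939.6)² = 2.903 × 10⁷ MeV², so pc = 5388 MeV.
λ = hc/(pc) = 1240 MeV·fm / 5388 MeV = 0.230 fm.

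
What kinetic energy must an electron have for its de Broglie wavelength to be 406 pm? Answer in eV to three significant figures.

KE = 9.13 eV

p = h/λ = 6.626 × 10⁻³⁴ / 4.060 × 10⁻¹⁰ = 1.632 × 10⁻²⁴ kg·m/s.
KE = p²/(2m) = (1.632 × 10⁻²⁴)² / (2 × 9.109 × 10⁻³¹) = 1.462 × 10⁻¹⁸ J = 9.13 eV.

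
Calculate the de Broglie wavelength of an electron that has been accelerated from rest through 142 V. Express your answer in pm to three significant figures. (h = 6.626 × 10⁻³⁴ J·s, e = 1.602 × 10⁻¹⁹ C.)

KE = eV = 1.602 × 10⁻¹⁹ × 142.0 = 2.275 × 10⁻¹⁷ J.
p = √(2mKE) = √(2 × 9.109 × 10⁻³¹ × 2.275 × 10⁻¹⁷) = 6.438 × 10⁻²⁴ kg·m/s.
λ = h/p = 6.626 × 10⁻³⁴ / 6.438 × 10⁻²⁴ = 1.03 × 10⁻¹⁰ m = 103 pm.

λ = 103 pm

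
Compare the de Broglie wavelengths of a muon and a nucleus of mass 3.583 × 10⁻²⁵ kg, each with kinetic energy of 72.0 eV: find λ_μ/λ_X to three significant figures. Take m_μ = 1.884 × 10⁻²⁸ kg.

At fixed KE, p = √(2mKE) so λ = h/p ∝ 1/√m.
λ_μ/λ_X = √(m_X/m_μ) = √(3.583 × 10⁻²⁵/1.884 × 10⁻²⁸) = √(1902) = 43.6.

λ_μ/λ_X = 43.6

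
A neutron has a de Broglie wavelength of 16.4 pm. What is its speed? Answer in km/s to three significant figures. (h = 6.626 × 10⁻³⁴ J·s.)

p = h/λ = 6.626 × 10⁻³⁴ / 1.640 × 10⁻¹¹ = 4.040 × 10⁻²³ kg·m/s.
v = p/m = 4.040 × 10⁻²³ / 1.675 × 10⁻²⁷ = 2.41 × 10⁴ m/s = 24.1 km/s.

v = 24.1 km/s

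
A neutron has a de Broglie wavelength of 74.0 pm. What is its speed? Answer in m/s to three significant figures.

v = 5350 m/s

p = h/λ = 6.626 × 10⁻³⁴ / 7.400 × 10⁻¹¹ = 8.954 × 10⁻²⁴ kg·m/s.
v = p/m = 8.954 × 10⁻²⁴ / 1.675 × 10⁻²⁷ = 5.35 × 10³ m/s = 5350 m/s.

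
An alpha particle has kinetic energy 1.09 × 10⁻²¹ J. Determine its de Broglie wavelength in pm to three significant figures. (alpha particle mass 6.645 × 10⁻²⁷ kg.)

λ = 174 pm

p = √(2mKE) = √(2 × 6.645 × 10⁻²⁷ × 1.090 × 10⁻²¹) = 3.806 × 10⁻²⁴ kg·m/s.
λ = h/p = 6.626 × 10⁻³⁴ / 3.806 × 10⁻²⁴ = 1.74 × 10⁻¹⁰ m = 174 pm.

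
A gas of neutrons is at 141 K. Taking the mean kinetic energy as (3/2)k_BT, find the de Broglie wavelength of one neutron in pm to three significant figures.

KE = (3/2)k_BT = 1.5 × 1.381 × 10⁻²³ × 141 = 2.921 × 10⁻²¹ J.
p = √(2mKE) = √(2 × 1.675 × 10⁻²⁷ × 2.921 × 10⁻²¹) = 3.128 × 10⁻²⁴ kg·m/s.
λ = h/p = 2.12 × 10⁻¹⁰ m = 212 pm.

λ = 212 pm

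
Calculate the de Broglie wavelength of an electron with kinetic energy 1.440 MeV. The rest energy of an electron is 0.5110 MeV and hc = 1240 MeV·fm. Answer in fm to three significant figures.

Total energy E = KE + m₀c² = 1.440 + 0.5110 = 1.9510 MeV.
(pc)² = E² − (m₀c²)² = (1.9510)² − (0.5110)² = 3.545 MeV², so pc = 1.883 MeV.
λ = hc/(pc) = 1240 MeV·fm / 1.883 MeV = 659 fm.

λ = 659 fm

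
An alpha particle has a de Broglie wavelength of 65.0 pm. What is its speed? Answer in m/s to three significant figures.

p = h/λ = 6.626 × 10⁻³⁴ / 6.500 × 10⁻¹¹ = 1.019 × 10⁻²³ kg·m/s.
v = p/m = 1.019 × 10⁻²³ / 6.645 × 10⁻²⁷ = 1.53 × 10³ m/s = 1530 m/s.

v = 1530 m/s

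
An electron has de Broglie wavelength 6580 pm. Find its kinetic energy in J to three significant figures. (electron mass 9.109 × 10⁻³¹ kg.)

p = h/λ = 6.626 × 10⁻³⁴ / 6.580 × 10⁻⁹ = 1.007 × 10⁻²⁵ kg·m/s.
KE = p²/(2m) = (1.007 × 10⁻²⁵)² / (2 × 9.109 × 10⁻³¹) = 5.566 × 10⁻²¹ J = 5.57 × 10⁻²¹ J.

KE = 5.57 × 10⁻²¹ J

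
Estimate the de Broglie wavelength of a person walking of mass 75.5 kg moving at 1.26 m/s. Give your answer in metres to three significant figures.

λ = 6.97 × 10⁻³⁶ m

p = mv = 75.5 × 1.26 = 9.513 × 10¹ kg·m/s.
λ = h/p = 6.626 × 10⁻³⁴ / 9.513 × 10¹ = 6.97 × 10⁻³⁶ m.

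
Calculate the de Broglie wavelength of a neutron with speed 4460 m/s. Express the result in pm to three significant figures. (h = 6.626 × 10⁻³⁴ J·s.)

p = mv = 1.675 × 10⁻²⁷ × 4460 = 7.470 × 10⁻²⁴ kg·m/s.
λ = h/p = 6.626 × 10⁻³⁴ / 7.470 × 10⁻²⁴ = 8.87 × 10⁻¹¹ m = 88.7 pm.

λ = 88.7 pm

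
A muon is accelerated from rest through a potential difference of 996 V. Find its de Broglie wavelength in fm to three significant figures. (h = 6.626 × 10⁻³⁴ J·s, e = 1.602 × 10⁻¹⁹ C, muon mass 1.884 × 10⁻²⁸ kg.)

KE = eV = 1.602 × 10⁻¹⁹ × 996.0 = 1.596 × 10⁻¹⁶ J.
p = √(2mKE) = √(2 × 1.884 × 10⁻²⁸ × 1.596 × 10⁻¹⁶) = 2.452 × 10⁻²² kg·m/s.
λ = h/p = 6.626 × 10⁻³⁴ / 2.452 × 10⁻²² = 2.70 × 10⁻¹² m = 2700 fm.

λ = 2700 fm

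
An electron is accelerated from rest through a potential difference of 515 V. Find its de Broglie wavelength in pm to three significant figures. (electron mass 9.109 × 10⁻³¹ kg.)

λ = 54.0 pm

KE = eV = 1.602 × 10⁻¹⁹ × 515.0 = 8.250 × 10⁻¹⁷ J.
p = √(2mKE) = √(2 × 9.109 × 10⁻³¹ × 8.250 × 10⁻¹⁷) = 1.226 × 10⁻²³ kg·m/s.
λ = h/p = 6.626 × 10⁻³⁴ / 1.226 × 10⁻²³ = 5.40 × 10⁻¹¹ m = 54.0 pm.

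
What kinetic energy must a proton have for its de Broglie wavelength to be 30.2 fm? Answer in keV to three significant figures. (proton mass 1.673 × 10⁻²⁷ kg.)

p = h/λ = 6.626 × 10⁻³⁴ / 3.020 × 10⁻¹⁴ = 2.194 × 10⁻²⁰ kg·m/s.
KE = p²/(2m) = (2.194 × 10⁻²⁰)² / (2 × 1.673 × 10⁻²⁷) = 1.439 × 10⁻¹³ J = 898 keV.

KE = 898 keV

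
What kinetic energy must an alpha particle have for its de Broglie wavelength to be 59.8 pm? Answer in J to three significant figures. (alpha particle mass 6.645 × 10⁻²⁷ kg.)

p = h/λ = 6.626 × 10⁻³⁴ / 5.980 × 10⁻¹¹ = 1.108 × 10⁻²³ kg·m/s.
KE = p²/(2m) = (1.108 × 10⁻²³)² / (2 × 6.645 × 10⁻²⁷) = 9.238 × 10⁻²¹ J = 9.24 × 10⁻²¹ J.

KE = 9.24 × 10⁻²¹ J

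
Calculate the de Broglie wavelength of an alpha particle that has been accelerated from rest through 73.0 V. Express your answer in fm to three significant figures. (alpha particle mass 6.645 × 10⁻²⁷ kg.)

KE = 2eV = 2 × 1.602 × 10⁻¹⁹ × 73.00 = 2.339 × 10⁻¹⁷ J.
p = √(2mKE) = √(2 × 6.645 × 10⁻²⁷ × 2.339 × 10⁻¹⁷) = 5.575 × 10⁻²² kg·m/s.
λ = h/p = 6.626 × 10⁻³⁴ / 5.575 × 10⁻²² = 1.19 × 10⁻¹² m = 1190 fm.

λ = 1190 fm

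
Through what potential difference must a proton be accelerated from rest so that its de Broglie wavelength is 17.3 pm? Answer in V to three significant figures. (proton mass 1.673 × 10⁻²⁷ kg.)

V = 2.74 V

p = h/λ = 6.626 × 10⁻³⁴ / 1.730 × 10⁻¹¹ = 3.830 × 10⁻²³ kg·m/s.
KE = p²/(2m) = 4.384 × 10⁻¹⁹ J.
V = KE/e = 4.384 × 10⁻¹⁹ / (1.602 × 10⁻¹⁹) = 2.74 V.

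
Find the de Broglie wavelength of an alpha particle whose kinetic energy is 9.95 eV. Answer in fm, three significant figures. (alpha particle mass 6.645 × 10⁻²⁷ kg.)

λ = 4550 fm

KE = 9.95 eV = 1.594 × 10⁻¹⁸ J.
p = √(2mKE) = √(2 × 6.645 × 10⁻²⁷ × 1.594 × 10⁻¹⁸) = 1.455 × 10⁻²² kg·m/s.
λ = h/p = 6.626 × 10⁻³⁴ / 1.455 × 10⁻²² = 4.55 × 10⁻¹² m = 4550 fm.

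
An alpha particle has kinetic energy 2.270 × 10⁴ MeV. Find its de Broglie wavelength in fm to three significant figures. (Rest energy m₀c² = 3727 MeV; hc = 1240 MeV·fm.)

Total energy E = KE + m₀c² = 2.270 × 10⁴ + 3727 = 26427 MeV.
(pc)² = E² − (m₀c²)² = (26427)² − (3727)² = 6.845 × 10⁸ MeV², so pc = 2.616 × 10⁴ MeV.
λ = hc/(pc) = 1240 MeV·fm / 2.616 × 10⁴ MeV = 0.0474 fm.

λ = 0.0474 fm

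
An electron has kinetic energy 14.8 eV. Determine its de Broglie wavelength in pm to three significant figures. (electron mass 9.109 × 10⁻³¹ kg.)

KE = 14.8 eV = 2.371 × 10⁻¹⁸ J.
p = √(2mKE) = √(2 × 9.109 × 10⁻³¹ × 2.371 × 10⁻¹⁸) = 2.078 × 10⁻²⁴ kg·m/s.
λ = h/p = 6.626 × 10⁻³⁴ / 2.078 × 10⁻²⁴ = 3.19 × 10⁻¹⁰ m = 319 pm.

λ = 319 pm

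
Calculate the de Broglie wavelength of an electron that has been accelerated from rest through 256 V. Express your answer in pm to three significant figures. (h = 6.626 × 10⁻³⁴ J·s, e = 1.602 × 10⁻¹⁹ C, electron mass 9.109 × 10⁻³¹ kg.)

λ = 76.7 pm

KE = eV = 1.602 × 10⁻¹⁹ × 256.0 = 4.101 × 10⁻¹⁷ J.
p = √(2mKE) = √(2 × 9.109 × 10⁻³¹ × 4.101 × 10⁻¹⁷) = 8.644 × 10⁻²⁴ kg·m/s.
λ = h/p = 6.626 × 10⁻³⁴ / 8.644 × 10⁻²⁴ = 7.67 × 10⁻¹¹ m = 76.7 pm.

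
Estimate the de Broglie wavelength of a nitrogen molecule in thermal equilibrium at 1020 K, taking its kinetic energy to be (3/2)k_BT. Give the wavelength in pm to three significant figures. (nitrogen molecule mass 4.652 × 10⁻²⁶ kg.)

KE = (3/2)k_BT = 1.5 × 1.381 × 10⁻²³ × 1020 = 2.113 × 10⁻²⁰ J.
p = √(2mKE) = √(2 × 4.652 × 10⁻²⁶ × 2.113 × 10⁻²⁰) = 4.434 × 10⁻²³ kg·m/s.
λ = h/p = 1.49 × 10⁻¹¹ m = 14.9 pm.

λ = 14.9 pm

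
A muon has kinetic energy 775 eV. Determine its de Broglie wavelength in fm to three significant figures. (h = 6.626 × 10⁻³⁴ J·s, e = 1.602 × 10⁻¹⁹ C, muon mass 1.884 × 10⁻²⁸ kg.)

λ = 3060 fm

KE = 775 eV = 1.242 × 10⁻¹⁶ J.
p = √(2mKE) = √(2 × 1.884 × 10⁻²⁸ × 1.242 × 10⁻¹⁶) = 2.163 × 10⁻²² kg·m/s.
λ = h/p = 6.626 × 10⁻³⁴ / 2.163 × 10⁻²² = 3.06 × 10⁻¹² m = 3060 fm.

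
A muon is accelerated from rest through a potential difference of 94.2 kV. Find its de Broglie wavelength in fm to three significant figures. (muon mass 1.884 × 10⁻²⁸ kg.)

KE = eV = 1.602 × 10⁻¹⁹ × 9.420 × 10⁴ = 1.509 × 10⁻¹⁴ J.
p = √(2mKE) = √(2 × 1.884 × 10⁻²⁸ × 1.509 × 10⁻¹⁴) = 2.385 × 10⁻²¹ kg·m/s.
λ = h/p = 6.626 × 10⁻³⁴ / 2.385 × 10⁻²¹ = 2.78 × 10⁻¹³ m = 278 fm.

λ = 278 fm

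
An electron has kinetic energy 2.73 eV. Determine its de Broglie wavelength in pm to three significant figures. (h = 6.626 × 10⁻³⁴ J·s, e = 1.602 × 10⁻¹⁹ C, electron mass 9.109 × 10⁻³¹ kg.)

KE = 2.73 eV = 4.373 × 10⁻¹⁹ J.
p = √(2mKE) = √(2 × 9.109 × 10⁻³¹ × 4.373 × 10⁻¹⁹) = 8.926 × 10⁻²⁵ kg·m/s.
λ = h/p = 6.626 × 10⁻³⁴ / 8.926 × 10⁻²⁵ = 7.42 × 10⁻¹⁰ m = 742 pm.

λ = 742 pm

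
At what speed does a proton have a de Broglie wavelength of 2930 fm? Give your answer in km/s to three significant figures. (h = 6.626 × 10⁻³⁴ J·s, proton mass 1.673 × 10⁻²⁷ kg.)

p = h/λ = 6.626 × 10⁻³⁴ / 2.930 × 10⁻¹² = 2.261 × 10⁻²² kg·m/s.
v = p/m = 2.261 × 10⁻²² / 1.673 × 10⁻²⁷ = 1.35 × 10⁵ m/s = 135 km/s.

v = 135 km/s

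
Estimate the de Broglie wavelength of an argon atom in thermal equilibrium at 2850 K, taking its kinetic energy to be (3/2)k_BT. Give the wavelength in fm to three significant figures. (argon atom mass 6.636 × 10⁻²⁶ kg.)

λ = 7490 fm

KE = (3/2)k_BT = 1.5 × 1.381 × 10⁻²³ × 2850 = 5.904 × 10⁻²⁰ J.
p = √(2mKE) = √(2 × 6.636 × 10⁻²⁶ × 5.904 × 10⁻²⁰) = 8.852 × 10⁻²³ kg·m/s.
λ = h/p = 7.49 × 10⁻¹² m = 7490 fm.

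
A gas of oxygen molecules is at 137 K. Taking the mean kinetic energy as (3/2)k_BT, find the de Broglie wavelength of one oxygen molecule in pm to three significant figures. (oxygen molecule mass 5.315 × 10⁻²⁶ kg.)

KE = (3/2)k_BT = 1.5 × 1.381 × 10⁻²³ × 137 = 2.838 × 10⁻²¹ J.
p = √(2mKE) = √(2 × 5.315 × 10⁻²⁶ × 2.838 × 10⁻²¹) = 1.737 × 10⁻²³ kg·m/s.
λ = h/p = 3.81 × 10⁻¹¹ m = 38.1 pm.

λ = 38.1 pm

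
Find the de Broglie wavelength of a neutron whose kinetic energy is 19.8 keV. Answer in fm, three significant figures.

KE = 19.8 keV = 3.172 × 10⁻¹⁵ J.
p = √(2mKE) = √(2 × 1.675 × 10⁻²⁷ × 3.172 × 10⁻¹⁵) = 3.260 × 10⁻²¹ kg·m/s.
λ = h/p = 6.626 × 10⁻³⁴ / 3.260 × 10⁻²¹ = 2.03 × 10⁻¹³ m = 203 fm.

λ = 203 fm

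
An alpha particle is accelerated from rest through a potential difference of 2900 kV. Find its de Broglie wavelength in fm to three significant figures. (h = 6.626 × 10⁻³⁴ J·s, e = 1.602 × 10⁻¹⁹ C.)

λ = 5.96 fm

KE = 2eV = 2 × 1.602 × 10⁻¹⁹ × 2.900 × 10⁶ = 9.292 × 10⁻¹³ J.
p = √(2mKE) = √(2 × 6.645 × 10⁻²⁷ × 9.292 × 10⁻¹³) = 1.111 × 10⁻¹⁹ kg·m/s.
λ = h/p = 6.626 × 10⁻³⁴ / 1.111 × 10⁻¹⁹ = 5.96 × 10⁻¹⁵ m = 5.96 fm.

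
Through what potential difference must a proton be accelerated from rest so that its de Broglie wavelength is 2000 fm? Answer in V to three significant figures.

p = h/λ = 6.626 × 10⁻³⁴ / 2.000 × 10⁻¹² = 3.313 × 10⁻²² kg·m/s.
KE = p²/(2m) = 3.280 × 10⁻¹⁷ J.
V = KE/e = 3.280 × 10⁻¹⁷ / (1.602 × 10⁻¹⁹) = 205 V.

V = 205 V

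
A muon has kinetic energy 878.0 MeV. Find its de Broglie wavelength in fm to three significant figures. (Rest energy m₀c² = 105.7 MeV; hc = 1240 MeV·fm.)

λ = 1.27 fm

Total energy E = KE + m₀c² = 878.0 + 105.7 = 983.7 MeV.
(pc)² = E² − (m₀c²)² = (983.7)² − (105.7)² = 9.565 × 10⁵ MeV², so pc = 978.0 MeV.
λ = hc/(pc) = 1240 MeV·fm / 978.0 MeV = 1.27 fm.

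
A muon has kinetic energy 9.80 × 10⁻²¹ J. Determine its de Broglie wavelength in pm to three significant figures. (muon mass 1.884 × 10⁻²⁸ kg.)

p = √(2mKE) = √(2 × 1.884 × 10⁻²⁸ × 9.800 × 10⁻²¹) = 1.922 × 10⁻²⁴ kg·m/s.
λ = h/p = 6.626 × 10⁻³⁴ / 1.922 × 10⁻²⁴ = 3.45 × 10⁻¹⁰ m = 345 pm.

λ = 345 pm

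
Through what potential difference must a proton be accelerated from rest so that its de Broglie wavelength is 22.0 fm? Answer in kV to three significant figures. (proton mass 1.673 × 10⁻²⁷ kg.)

p = h/λ = 6.626 × 10⁻³⁴ / 2.200 × 10⁻¹⁴ = 3.012 × 10⁻²⁰ kg·m/s.
KE = p²/(2m) = 2.711 × 10⁻¹³ J.
V = KE/e = 2.711 × 10⁻¹³ / (1.602 × 10⁻¹⁹) = 1690 kV.

V = 1690 kV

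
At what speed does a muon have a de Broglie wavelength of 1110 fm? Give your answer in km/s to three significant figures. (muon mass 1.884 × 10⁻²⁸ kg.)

v = 3170 km/s

p = h/λ = 6.626 × 10⁻³⁴ / 1.110 × 10⁻¹² = 5.969 × 10⁻²² kg·m/s.
v = p/m = 5.969 × 10⁻²² / 1.884 × 10⁻²⁸ = 3.17 × 10⁶ m/s = 3170 km/s.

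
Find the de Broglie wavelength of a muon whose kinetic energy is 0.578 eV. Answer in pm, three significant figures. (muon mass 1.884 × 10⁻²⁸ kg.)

KE = 0.578 eV = 9.260 × 10⁻²⁰ J.
p = √(2mKE) = √(2 × 1.884 × 10⁻²⁸ × 9.260 × 10⁻²⁰) = 5.907 × 10⁻²⁴ kg·m/s.
λ = h/p = 6.626 × 10⁻³⁴ / 5.907 × 10⁻²⁴ = 1.12 × 10⁻¹⁰ m = 112 pm.

λ = 112 pm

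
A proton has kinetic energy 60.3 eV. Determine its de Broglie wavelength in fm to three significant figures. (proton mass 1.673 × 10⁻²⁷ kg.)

λ = 3690 fm

KE = 60.3 eV = 9.660 × 10⁻¹⁸ J.
p = √(2mKE) = √(2 × 1.673 × 10⁻²⁷ × 9.660 × 10⁻¹⁸) = 1.798 × 10⁻²² kg·m/s.
λ = h/p = 6.626 × 10⁻³⁴ / 1.798 × 10⁻²² = 3.69 × 10⁻¹² m = 3690 fm.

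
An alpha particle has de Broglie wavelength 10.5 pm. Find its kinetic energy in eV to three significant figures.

p = h/λ = 6.626 × 10⁻³⁴ / 1.050 × 10⁻¹¹ = 6.310 × 10⁻²³ kg·m/s.
KE = p²/(2m) = (6.310 × 10⁻²³)² / (2 × 6.645 × 10⁻²⁷) = 2.996 × 10⁻¹⁹ J = 1.87 eV.

KE = 1.87 eV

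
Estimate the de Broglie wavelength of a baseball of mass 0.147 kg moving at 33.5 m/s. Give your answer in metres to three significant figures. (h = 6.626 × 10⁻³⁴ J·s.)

λ = 1.35 × 10⁻³⁴ m

p = mv = 0.147 × 33.5 = 4.925 kg·m/s.
λ = h/p = 6.626 × 10⁻³⁴ / 4.925 = 1.35 × 10⁻³⁴ m.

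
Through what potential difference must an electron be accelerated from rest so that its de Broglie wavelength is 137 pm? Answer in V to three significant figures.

V = 80.1 V

p = h/λ = 6.626 × 10⁻³⁴ / 1.370 × 10⁻¹⁰ = 4.836 × 10⁻²⁴ kg·m/s.
KE = p²/(2m) = 1.284 × 10⁻¹⁷ J.
V = KE/e = 1.284 × 10⁻¹⁷ / (1.602 × 10⁻¹⁹) = 80.1 V.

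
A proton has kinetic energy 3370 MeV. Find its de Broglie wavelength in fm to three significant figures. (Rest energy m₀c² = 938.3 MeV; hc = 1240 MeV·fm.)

Total energy E = KE + m₀c² = 3370 + 938.3 = 4308.3 MeV.
(pc)² = E² − (m₀c²)² = (4308.3)² − (938.3)² = 1.768 × 10⁷ MeV², so pc = 4205 MeV.
λ = hc/(pc) = 1240 MeV·fm / 4205 MeV = 0.295 fm.

λ = 0.295 fm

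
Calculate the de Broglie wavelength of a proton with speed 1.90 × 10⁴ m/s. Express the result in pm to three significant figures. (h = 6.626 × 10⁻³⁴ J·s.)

p = mv = 1.673 × 10⁻²⁷ × 1.90 × 10⁴ = 3.179 × 10⁻²³ kg·m/s.
λ = h/p = 6.626 × 10⁻³⁴ / 3.179 × 10⁻²³ = 2.08 × 10⁻¹¹ m = 20.8 pm.

λ = 20.8 pm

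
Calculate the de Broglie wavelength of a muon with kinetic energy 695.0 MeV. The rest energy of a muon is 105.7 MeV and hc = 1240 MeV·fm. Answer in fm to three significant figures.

λ = 1.56 fm

Total energy E = KE + m₀c² = 695.0 + 105.7 = 800.7 MeV.
(pc)² = E² − (m₀c²)² = (800.7)² − (105.7)² = 6.299 × 10⁵ MeV², so pc = 793.7 MeV.
λ = hc/(pc) = 1240 MeV·fm / 793.7 MeV = 1.56 fm.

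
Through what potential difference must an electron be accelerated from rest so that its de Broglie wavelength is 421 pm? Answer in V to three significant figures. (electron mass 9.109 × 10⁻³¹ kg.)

p = h/λ = 6.626 × 10⁻³⁴ / 4.210 × 10⁻¹⁰ = 1.574 × 10⁻²⁴ kg·m/s.
KE = p²/(2m) = 1.360 × 10⁻¹⁸ J.
V = KE/e = 1.360 × 10⁻¹⁸ / (1.602 × 10⁻¹⁹) = 8.49 V.

V = 8.49 V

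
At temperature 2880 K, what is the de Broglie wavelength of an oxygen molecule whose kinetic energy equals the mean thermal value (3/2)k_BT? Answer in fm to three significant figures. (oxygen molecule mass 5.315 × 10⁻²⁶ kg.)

KE = (3/2)k_BT = 1.5 × 1.381 × 10⁻²³ × 2880 = 5.966 × 10⁻²⁰ J.
p = √(2mKE) = √(2 × 5.315 × 10⁻²⁶ × 5.966 × 10⁻²⁰) = 7.964 × 10⁻²³ kg·m/s.
λ = h/p = 8.32 × 10⁻¹² m = 8320 fm.

λ = 8320 fm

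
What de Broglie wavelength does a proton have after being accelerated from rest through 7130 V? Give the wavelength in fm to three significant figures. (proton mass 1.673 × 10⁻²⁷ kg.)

KE = eV = 1.602 × 10⁻¹⁹ × 7130 = 1.142 × 10⁻¹⁵ J.
p = √(2mKE) = √(2 × 1.673 × 10⁻²⁷ × 1.142 × 10⁻¹⁵) = 1.955 × 10⁻²¹ kg·m/s.
λ = h/p = 6.626 × 10⁻³⁴ / 1.955 × 10⁻²¹ = 3.39 × 10⁻¹³ m = 339 fm.

λ = 339 fm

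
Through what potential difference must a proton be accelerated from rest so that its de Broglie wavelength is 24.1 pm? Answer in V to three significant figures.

p = h/λ = 6.626 × 10⁻³⁴ / 2.410 × 10⁻¹¹ = 2.749 × 10⁻²³ kg·m/s.
KE = p²/(2m) = 2.259 × 10⁻¹⁹ J.
V = KE/e = 2.259 × 10⁻¹⁹ / (1.602 × 10⁻¹⁹) = 1.41 V.

V = 1.41 V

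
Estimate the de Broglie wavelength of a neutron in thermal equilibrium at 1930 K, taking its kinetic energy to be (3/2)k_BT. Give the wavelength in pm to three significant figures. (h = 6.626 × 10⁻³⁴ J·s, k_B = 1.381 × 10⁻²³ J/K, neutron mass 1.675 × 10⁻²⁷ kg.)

λ = 57.3 pm

KE = (3/2)k_BT = 1.5 × 1.381 × 10⁻²³ × 1930 = 3.998 × 10⁻²⁰ J.
p = √(2mKE) = √(2 × 1.675 × 10⁻²⁷ × 3.998 × 10⁻²⁰) = 1.157 × 10⁻²³ kg·m/s.
λ = h/p = 5.73 × 10⁻¹¹ m = 57.3 pm.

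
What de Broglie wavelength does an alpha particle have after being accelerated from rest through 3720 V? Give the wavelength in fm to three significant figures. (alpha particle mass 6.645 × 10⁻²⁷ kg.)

KE = 2eV = 2 × 1.602 × 10⁻¹⁹ × 3720 = 1.192 × 10⁻¹⁵ J.
p = √(2mKE) = √(2 × 6.645 × 10⁻²⁷ × 1.192 × 10⁻¹⁵) = 3.980 × 10⁻²¹ kg·m/s.
λ = h/p = 6.626 × 10⁻³⁴ / 3.980 × 10⁻²¹ = 1.66 × 10⁻¹³ m = 166 fm.

λ = 166 fm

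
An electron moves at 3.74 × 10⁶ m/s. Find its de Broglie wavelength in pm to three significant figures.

λ = 194 pm

p = mv = 9.109 × 10⁻³¹ × 3.74 × 10⁶ = 3.407 × 10⁻²⁴ kg·m/s.
λ = h/p = 6.626 × 10⁻³⁴ / 3.407 × 10⁻²⁴ = 1.94 × 10⁻¹⁰ m = 194 pm.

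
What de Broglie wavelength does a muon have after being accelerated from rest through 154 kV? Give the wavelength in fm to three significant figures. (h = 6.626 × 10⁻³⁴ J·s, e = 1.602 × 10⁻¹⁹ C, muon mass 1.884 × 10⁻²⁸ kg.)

λ = 217 fm

KE = eV = 1.602 × 10⁻¹⁹ × 1.540 × 10⁵ = 2.467 × 10⁻¹⁴ J.
p = √(2mKE) = √(2 × 1.884 × 10⁻²⁸ × 2.467 × 10⁻¹⁴) = 3.049 × 10⁻²¹ kg·m/s.
λ = h/p = 6.626 × 10⁻³⁴ / 3.049 × 10⁻²¹ = 2.17 × 10⁻¹³ m = 217 fm.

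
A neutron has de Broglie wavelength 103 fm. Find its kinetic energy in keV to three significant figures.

p = h/λ = 6.626 × 10⁻³⁴ / 1.030 × 10⁻¹³ = 6.433 × 10⁻²¹ kg·m/s.
KE = p²/(2m) = (6.433 × 10⁻²¹)² / (2 × 1.675 × 10⁻²⁷) = 1.235 × 10⁻¹⁴ J = 77.1 keV.

KE = 77.1 keV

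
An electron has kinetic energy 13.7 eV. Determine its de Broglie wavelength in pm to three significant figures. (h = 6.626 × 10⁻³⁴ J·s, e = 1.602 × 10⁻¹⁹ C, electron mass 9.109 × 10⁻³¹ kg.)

λ = 331 pm

KE = 13.7 eV = 2.195 × 10⁻¹⁸ J.
p = √(2mKE) = √(2 × 9.109 × 10⁻³¹ × 2.195 × 10⁻¹⁸) = 2.000 × 10⁻²⁴ kg·m/s.
λ = h/p = 6.626 × 10⁻³⁴ / 2.000 × 10⁻²⁴ = 3.31 × 10⁻¹⁰ m = 331 pm.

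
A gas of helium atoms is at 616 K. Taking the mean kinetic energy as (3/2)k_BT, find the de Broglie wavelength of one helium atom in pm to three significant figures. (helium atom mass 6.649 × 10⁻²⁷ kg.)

λ = 50.9 pm

KE = (3/2)k_BT = 1.5 × 1.381 × 10⁻²³ × 616 = 1.276 × 10⁻²⁰ J.
p = √(2mKE) = √(2 × 6.649 × 10⁻²⁷ × 1.276 × 10⁻²⁰) = 1.303 × 10⁻²³ kg·m/s.
λ = h/p = 5.09 × 10⁻¹¹ m = 50.9 pm.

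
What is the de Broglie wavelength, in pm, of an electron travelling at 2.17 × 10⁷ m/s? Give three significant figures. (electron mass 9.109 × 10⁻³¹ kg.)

p = mv = 9.109 × 10⁻³¹ × 2.17 × 10⁷ = 1.977 × 10⁻²³ kg·m/s.
λ = h/p = 6.626 × 10⁻³⁴ / 1.977 × 10⁻²³ = 3.35 × 10⁻¹¹ m = 33.5 pm.

λ = 33.5 pm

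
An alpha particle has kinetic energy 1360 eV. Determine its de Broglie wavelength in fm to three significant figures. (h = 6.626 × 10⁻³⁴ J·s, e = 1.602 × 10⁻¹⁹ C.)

KE = 1360 eV = 2.179 × 10⁻¹⁶ J.
p = √(2mKE) = √(2 × 6.645 × 10⁻²⁷ × 2.179 × 10⁻¹⁶) = 1.702 × 10⁻²¹ kg·m/s.
λ = h/p = 6.626 × 10⁻³⁴ / 1.702 × 10⁻²¹ = 3.89 × 10⁻¹³ m = 389 fm.

λ = 389 fm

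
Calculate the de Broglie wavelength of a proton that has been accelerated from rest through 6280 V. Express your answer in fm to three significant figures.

λ = 361 fm

KE = eV = 1.602 × 10⁻¹⁹ × 6280 = 1.006 × 10⁻¹⁵ J.
p = √(2mKE) = √(2 × 1.673 × 10⁻²⁷ × 1.006 × 10⁻¹⁵) = 1.835 × 10⁻²¹ kg·m/s.
λ = h/p = 6.626 × 10⁻³⁴ / 1.835 × 10⁻²¹ = 3.61 × 10⁻¹³ m = 361 fm.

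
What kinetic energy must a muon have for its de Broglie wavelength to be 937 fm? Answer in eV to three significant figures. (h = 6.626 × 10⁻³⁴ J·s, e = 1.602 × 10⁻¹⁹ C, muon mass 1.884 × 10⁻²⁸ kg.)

KE = 8280 eV

p = h/λ = 6.626 × 10⁻³⁴ / 9.370 × 10⁻¹³ = 7.072 × 10⁻²² kg·m/s.
KE = p²/(2m) = (7.072 × 10⁻²²)² / (2 × 1.884 × 10⁻²⁸) = 1.327 × 10⁻¹⁵ J = 8280 eV.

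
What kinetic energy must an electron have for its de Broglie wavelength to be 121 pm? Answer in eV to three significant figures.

p = h/λ = 6.626 × 10⁻³⁴ / 1.210 × 10⁻¹⁰ = 5.476 × 10⁻²⁴ kg·m/s.
KE = p²/(2m) = (5.476 × 10⁻²⁴)² / (2 × 9.109 × 10⁻³¹) = 1.646 × 10⁻¹⁷ J = 103 eV.

KE = 103 eV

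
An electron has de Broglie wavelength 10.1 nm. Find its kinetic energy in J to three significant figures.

p = h/λ = 6.626 × 10⁻³⁴ / 1.010 × 10⁻⁸ = 6.560 × 10⁻²⁶ kg·m/s.
KE = p²/(2m) = (6.560 × 10⁻²⁶)² / (2 × 9.109 × 10⁻³¹) = 2.362 × 10⁻²¹ J = 2.36 × 10⁻²¹ J.

KE = 2.36 × 10⁻²¹ J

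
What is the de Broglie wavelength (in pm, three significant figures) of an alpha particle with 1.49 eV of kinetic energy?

λ = 11.8 pm

KE = 1.49 eV = 2.387 × 10⁻¹⁹ J.
p = √(2mKE) = √(2 × 6.645 × 10⁻²⁷ × 2.387 × 10⁻¹⁹) = 5.632 × 10⁻²³ kg·m/s.
λ = h/p = 6.626 × 10⁻³⁴ / 5.632 × 10⁻²³ = 1.18 × 10⁻¹¹ m = 11.8 pm.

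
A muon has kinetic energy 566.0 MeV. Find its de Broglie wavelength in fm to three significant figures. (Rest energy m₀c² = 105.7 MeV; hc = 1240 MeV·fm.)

Total energy E = KE + m₀c² = 566.0 + 105.7 = 671.7 MeV.
(pc)² = E² − (m₀c²)² = (671.7)² − (105.7)² = 4.400 × 10⁵ MeV², so pc = 663.3 MeV.
λ = hc/(pc) = 1240 MeV·fm / 663.3 MeV = 1.87 fm.

λ = 1.87 fm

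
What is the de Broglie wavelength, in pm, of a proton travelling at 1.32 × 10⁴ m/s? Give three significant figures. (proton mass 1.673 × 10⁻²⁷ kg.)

p = mv = 1.673 × 10⁻²⁷ × 1.32 × 10⁴ = 2.208 × 10⁻²³ kg·m/s.
λ = h/p = 6.626 × 10⁻³⁴ / 2.208 × 10⁻²³ = 3.00 × 10⁻¹¹ m = 30.0 pm.

λ = 30.0 pm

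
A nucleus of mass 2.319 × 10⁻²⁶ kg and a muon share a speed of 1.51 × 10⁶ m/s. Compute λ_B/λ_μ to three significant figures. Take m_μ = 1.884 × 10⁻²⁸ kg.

At fixed v, p = mv so λ = h/(mv) ∝ 1/m.
λ_B/λ_μ = m_μ/m_B = 1.884 × 10⁻²⁸/2.319 × 10⁻²⁶ = 8.12 × 10⁻³.

λ_B/λ_μ = 8.12 × 10⁻³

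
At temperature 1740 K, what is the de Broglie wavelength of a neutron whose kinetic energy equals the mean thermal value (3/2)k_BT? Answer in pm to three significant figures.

λ = 60.3 pm

KE = (3/2)k_BT = 1.5 × 1.381 × 10⁻²³ × 1740 = 3.604 × 10⁻²⁰ J.
p = √(2mKE) = √(2 × 1.675 × 10⁻²⁷ × 3.604 × 10⁻²⁰) = 1.099 × 10⁻²³ kg·m/s.
λ = h/p = 6.03 × 10⁻¹¹ m = 60.3 pm.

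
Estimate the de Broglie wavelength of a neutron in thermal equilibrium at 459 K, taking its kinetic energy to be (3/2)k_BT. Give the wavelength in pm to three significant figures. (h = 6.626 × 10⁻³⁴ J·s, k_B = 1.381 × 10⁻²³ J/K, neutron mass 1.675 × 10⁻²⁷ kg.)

λ = 117 pm

KE = (3/2)k_BT = 1.5 × 1.381 × 10⁻²³ × 459 = 9.508 × 10⁻²¹ J.
p = √(2mKE) = √(2 × 1.675 × 10⁻²⁷ × 9.508 × 10⁻²¹) = 5.644 × 10⁻²⁴ kg·m/s.
λ = h/p = 1.17 × 10⁻¹⁰ m = 117 pm.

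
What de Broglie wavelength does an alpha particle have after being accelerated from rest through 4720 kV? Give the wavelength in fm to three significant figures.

λ = 4.67 fm

KE = 2eV = 2 × 1.602 × 10⁻¹⁹ × 4.720 × 10⁶ = 1.512 × 10⁻¹² J.
p = √(2mKE) = √(2 × 6.645 × 10⁻²⁷ × 1.512 × 10⁻¹²) = 1.418 × 10⁻¹⁹ kg·m/s.
λ = h/p = 6.626 × 10⁻³⁴ / 1.418 × 10⁻¹⁹ = 4.67 × 10⁻¹⁵ m = 4.67 fm.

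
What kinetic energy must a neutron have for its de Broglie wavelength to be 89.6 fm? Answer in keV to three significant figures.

KE = 102 keV

p = h/λ = 6.626 × 10⁻³⁴ / 8.960 × 10⁻¹⁴ = 7.395 × 10⁻²¹ kg·m/s.
KE = p²/(2m) = (7.395 × 10⁻²¹)² / (2 × 1.675 × 10⁻²⁷) = 1.632 × 10⁻¹⁴ J = 102 keV.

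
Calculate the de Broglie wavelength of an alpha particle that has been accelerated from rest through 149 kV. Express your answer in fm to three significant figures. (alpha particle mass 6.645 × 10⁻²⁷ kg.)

λ = 26.3 fm

KE = 2eV = 2 × 1.602 × 10⁻¹⁹ × 1.490 × 10⁵ = 4.774 × 10⁻¹⁴ J.
p = √(2mKE) = √(2 × 6.645 × 10⁻²⁷ × 4.774 × 10⁻¹⁴) = 2.519 × 10⁻²⁰ kg·m/s.
λ = h/p = 6.626 × 10⁻³⁴ / 2.519 × 10⁻²⁰ = 2.63 × 10⁻¹⁴ m = 26.3 fm.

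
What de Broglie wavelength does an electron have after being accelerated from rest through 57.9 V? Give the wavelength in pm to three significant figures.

λ = 161 pm

KE = eV = 1.602 × 10⁻¹⁹ × 57.90 = 9.276 × 10⁻¹⁸ J.
p = √(2mKE) = √(2 × 9.109 × 10⁻³¹ × 9.276 × 10⁻¹⁸) = 4.111 × 10⁻²⁴ kg·m/s.
λ = h/p = 6.626 × 10⁻³⁴ / 4.111 × 10⁻²⁴ = 1.61 × 10⁻¹⁰ m = 161 pm.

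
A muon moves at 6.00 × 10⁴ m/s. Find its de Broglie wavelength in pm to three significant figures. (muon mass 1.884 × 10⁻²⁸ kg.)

λ = 58.6 pm

p = mv = 1.884 × 10⁻²⁸ × 6.00 × 10⁴ = 1.130 × 10⁻²³ kg·m/s.
λ = h/p = 6.626 × 10⁻³⁴ / 1.130 × 10⁻²³ = 5.86 × 10⁻¹¹ m = 58.6 pm.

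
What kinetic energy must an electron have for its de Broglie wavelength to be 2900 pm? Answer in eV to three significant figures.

KE = 0.179 eV

p = h/λ = 6.626 × 10⁻³⁴ / 2.900 × 10⁻⁹ = 2.285 × 10⁻²⁵ kg·m/s.
KE = p²/(2m) = (2.285 × 10⁻²⁵)² / (2 × 9.109 × 10⁻³¹) = 2.866 × 10⁻²⁰ J = 0.179 eV.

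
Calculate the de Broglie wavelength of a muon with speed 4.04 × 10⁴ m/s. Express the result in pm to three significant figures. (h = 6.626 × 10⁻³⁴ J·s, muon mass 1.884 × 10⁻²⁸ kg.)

λ = 87.1 pm

p = mv = 1.884 × 10⁻²⁸ × 4.04 × 10⁴ = 7.611 × 10⁻²⁴ kg·m/s.
λ = h/p = 6.626 × 10⁻³⁴ / 7.611 × 10⁻²⁴ = 8.71 × 10⁻¹¹ m = 87.1 pm.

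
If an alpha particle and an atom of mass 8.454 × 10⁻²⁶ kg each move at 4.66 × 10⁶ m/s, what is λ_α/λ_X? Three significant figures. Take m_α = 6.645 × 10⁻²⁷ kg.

λ_α/λ_X = 12.7

At fixed v, p = mv so λ = h/(mv) ∝ 1/m.
λ_α/λ_X = m_X/m_α = 8.454 × 10⁻²⁶/6.645 × 10⁻²⁷ = 12.7.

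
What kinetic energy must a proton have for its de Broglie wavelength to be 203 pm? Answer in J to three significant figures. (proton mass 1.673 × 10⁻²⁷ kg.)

KE = 3.18 × 10⁻²¹ J

p = h/λ = 6.626 × 10⁻³⁴ / 2.030 × 10⁻¹⁰ = 3.264 × 10⁻²⁴ kg·m/s.
KE = p²/(2m) = (3.264 × 10⁻²⁴)² / (2 × 1.673 × 10⁻²⁷) = 3.184 × 10⁻²¹ J = 3.18 × 10⁻²¹ J.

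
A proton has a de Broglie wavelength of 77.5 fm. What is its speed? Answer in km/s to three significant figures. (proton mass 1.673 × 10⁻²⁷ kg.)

p = h/λ = 6.626 × 10⁻³⁴ / 7.750 × 10⁻¹⁴ = 8.550 × 10⁻²¹ kg·m/s.
v = p/m = 8.550 × 10⁻²¹ / 1.673 × 10⁻²⁷ = 5.11 × 10⁶ m/s = 5110 km/s.

v = 5110 km/s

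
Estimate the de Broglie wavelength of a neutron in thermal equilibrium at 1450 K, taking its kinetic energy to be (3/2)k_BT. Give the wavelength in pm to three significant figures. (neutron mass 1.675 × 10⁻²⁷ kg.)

KE = (3/2)k_BT = 1.5 × 1.381 × 10⁻²³ × 1450 = 3.004 × 10⁻²⁰ J.
p = √(2mKE) = √(2 × 1.675 × 10⁻²⁷ × 3.004 × 10⁻²⁰) = 1.003 × 10⁻²³ kg·m/s.
λ = h/p = 6.61 × 10⁻¹¹ m = 66.1 pm.

λ = 66.1 pm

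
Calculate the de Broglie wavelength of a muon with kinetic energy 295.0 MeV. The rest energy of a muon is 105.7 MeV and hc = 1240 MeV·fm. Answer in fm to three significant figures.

Total energy E = KE + m₀c² = 295.0 + 105.7 = 400.7 MeV.
(pc)² = E² − (m₀c²)² = (400.7)² − (105.7)² = 1.494 × 10⁵ MeV², so pc = 386.5 MeV.
λ = hc/(pc) = 1240 MeV·fm / 386.5 MeV = 3.21 fm.

λ = 3.21 fm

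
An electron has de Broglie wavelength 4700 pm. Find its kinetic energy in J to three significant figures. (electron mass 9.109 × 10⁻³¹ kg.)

p = h/λ = 6.626 × 10⁻³⁴ / 4.700 × 10⁻⁹ = 1.410 × 10⁻²⁵ kg·m/s.
KE = p²/(2m) = (1.410 × 10⁻²⁵)² / (2 × 9.109 × 10⁻³¹) = 1.091 × 10⁻²⁰ J = 1.09 × 10⁻²⁰ J.

KE = 1.09 × 10⁻²⁰ J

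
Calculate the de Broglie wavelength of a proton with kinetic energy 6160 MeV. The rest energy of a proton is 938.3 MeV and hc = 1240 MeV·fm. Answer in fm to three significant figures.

Total energy E = KE + m₀c² = 6160 + 938.3 = 7098.3 MeV.
(pc)² = E² − (m₀c²)² = (7098.3)² − (938.3)² = 4.951 × 10⁷ MeV², so pc = 7036 MeV.
λ = hc/(pc) = 1240 MeV·fm / 7036 MeV = 0.176 fm.

λ = 0.176 fm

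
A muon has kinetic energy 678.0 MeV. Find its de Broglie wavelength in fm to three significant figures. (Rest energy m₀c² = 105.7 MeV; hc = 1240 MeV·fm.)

Total energy E = KE + m₀c² = 678.0 + 105.7 = 783.7 MeV.
(pc)² = E² − (m₀c²)² = (783.7)² − (105.7)² = 6.030 × 10⁵ MeV², so pc = 776.5 MeV.
λ = hc/(pc) = 1240 MeV·fm / 776.5 MeV = 1.60 fm.

λ = 1.60 fm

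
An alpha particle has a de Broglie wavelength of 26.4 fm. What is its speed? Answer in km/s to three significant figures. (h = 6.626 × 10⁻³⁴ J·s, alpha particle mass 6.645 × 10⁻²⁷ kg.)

v = 3780 km/s

p = h/λ = 6.626 × 10⁻³⁴ / 2.640 × 10⁻¹⁴ = 2.510 × 10⁻²⁰ kg·m/s.
v = p/m = 2.510 × 10⁻²⁰ / 6.645 × 10⁻²⁷ = 3.78 × 10⁶ m/s = 3780 km/s.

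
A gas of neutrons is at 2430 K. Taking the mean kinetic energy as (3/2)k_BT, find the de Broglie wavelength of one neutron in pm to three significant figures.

KE = (3/2)k_BT = 1.5 × 1.381 × 10⁻²³ × 2430 = 5.034 × 10⁻²⁰ J.
p = √(2mKE) = √(2 × 1.675 × 10⁻²⁷ × 5.034 × 10⁻²⁰) = 1.299 × 10⁻²³ kg·m/s.
λ = h/p = 5.10 × 10⁻¹¹ m = 51.0 pm.

λ = 51.0 pm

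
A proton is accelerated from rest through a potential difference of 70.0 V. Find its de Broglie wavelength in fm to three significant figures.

KE = eV = 1.602 × 10⁻¹⁹ × 70.00 = 1.121 × 10⁻¹⁷ J.
p = √(2mKE) = √(2 × 1.673 × 10⁻²⁷ × 1.121 × 10⁻¹⁷) = 1.937 × 10⁻²² kg·m/s.
λ = h/p = 6.626 × 10⁻³⁴ / 1.937 × 10⁻²² = 3.42 × 10⁻¹² m = 3420 fm.

λ = 3420 fm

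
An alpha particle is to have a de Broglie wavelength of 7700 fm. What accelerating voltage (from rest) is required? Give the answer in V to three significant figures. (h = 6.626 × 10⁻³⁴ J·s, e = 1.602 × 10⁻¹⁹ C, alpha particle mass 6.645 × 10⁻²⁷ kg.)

p = h/λ = 6.626 × 10⁻³⁴ / 7.700 × 10⁻¹² = 8.605 × 10⁻²³ kg·m/s.
KE = p²/(2m) = 5.572 × 10⁻¹⁹ J.
V = KE/2e = 5.572 × 10⁻¹⁹ / (2 × 1.602 × 10⁻¹⁹) = 1.74 V.

V = 1.74 V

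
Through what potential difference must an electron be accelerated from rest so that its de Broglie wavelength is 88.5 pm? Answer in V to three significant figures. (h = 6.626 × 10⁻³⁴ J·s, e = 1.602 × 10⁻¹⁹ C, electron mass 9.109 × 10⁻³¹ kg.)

p = h/λ = 6.626 × 10⁻³⁴ / 8.850 × 10⁻¹¹ = 7.487 × 10⁻²⁴ kg·m/s.
KE = p²/(2m) = 3.077 × 10⁻¹⁷ J.
V = KE/e = 3.077 × 10⁻¹⁷ / (1.602 × 10⁻¹⁹) = 192 V.

V = 192 V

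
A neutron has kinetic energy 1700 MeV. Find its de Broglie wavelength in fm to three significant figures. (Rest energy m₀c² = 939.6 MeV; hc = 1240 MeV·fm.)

λ = 0.503 fm

Total energy E = KE + m₀c² = 1700 + 939.6 = 2639.6 MeV.
(pc)² = E² − (m₀c²)² = (2639.6)² − (939.6)² = 6.085 × 10⁶ MeV², so pc = 2467 MeV.
λ = hc/(pc) = 1240 MeV·fm / 2467 MeV = 0.503 fm.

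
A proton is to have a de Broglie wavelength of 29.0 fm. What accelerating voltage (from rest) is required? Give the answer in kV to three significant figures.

V = 974 kV

p = h/λ = 6.626 × 10⁻³⁴ / 2.900 × 10⁻¹⁴ = 2.285 × 10⁻²⁰ kg·m/s.
KE = p²/(2m) = 1.560 × 10⁻¹³ J.
V = KE/e = 1.560 × 10⁻¹³ / (1.602 × 10⁻¹⁹) = 974 kV.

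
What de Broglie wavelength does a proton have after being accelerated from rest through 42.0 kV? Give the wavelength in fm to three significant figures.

KE = eV = 1.602 × 10⁻¹⁹ × 4.200 × 10⁴ = 6.728 × 10⁻¹⁵ J.
p = √(2mKE) = √(2 × 1.673 × 10⁻²⁷ × 6.728 × 10⁻¹⁵) = 4.745 × 10⁻²¹ kg·m/s.
λ = h/p = 6.626 × 10⁻³⁴ / 4.745 × 10⁻²¹ = 1.40 × 10⁻¹³ m = 140 fm.

λ = 140 fm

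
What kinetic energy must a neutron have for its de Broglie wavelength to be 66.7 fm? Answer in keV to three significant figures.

p = h/λ = 6.626 × 10⁻³⁴ / 6.670 × 10⁻¹⁴ = 9.934 × 10⁻²¹ kg·m/s.
KE = p²/(2m) = (9.934 × 10⁻²¹)² / (2 × 1.675 × 10⁻²⁷) = 2.946 × 10⁻¹⁴ J = 184 keV.

KE = 184 keV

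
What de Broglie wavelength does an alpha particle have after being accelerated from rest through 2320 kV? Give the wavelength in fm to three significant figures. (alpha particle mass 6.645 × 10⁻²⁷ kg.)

KE = 2eV = 2 × 1.602 × 10⁻¹⁹ × 2.320 × 10⁶ = 7.433 × 10⁻¹³ J.
p = √(2mKE) = √(2 × 6.645 × 10⁻²⁷ × 7.433 × 10⁻¹³) = 9.939 × 10⁻²⁰ kg·m/s.
λ = h/p = 6.626 × 10⁻³⁴ / 9.939 × 10⁻²⁰ = 6.67 × 10⁻¹⁵ m = 6.67 fm.

λ = 6.67 fm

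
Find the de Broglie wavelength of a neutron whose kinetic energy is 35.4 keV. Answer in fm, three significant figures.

λ = 152 fm

KE = 35.4 keV = 5.671 × 10⁻¹⁵ J.
p = √(2mKE) = √(2 × 1.675 × 10⁻²⁷ × 5.671 × 10⁻¹⁵) = 4.359 × 10⁻²¹ kg·m/s.
λ = h/p = 6.626 × 10⁻³⁴ / 4.359 × 10⁻²¹ = 1.52 × 10⁻¹³ m = 152 fm.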